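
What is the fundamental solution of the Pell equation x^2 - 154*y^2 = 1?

(x, y) = (21295, 1716)

First expand sqrt(154) as a continued fraction. With x_i = (sqrt(154) + m_i)/d_i and (m_0, d_0) = (0, 1): a_0 = floor(sqrt(154)) = 12, since 12^2 = 144 <= 154 < 169 = 13^2.
Iterate m_{i+1} = d_i*a_i - m_i, d_{i+1} = (154 - m_{i+1}^2)/d_i, a_{i+1} = floor((a_0 + m_{i+1})/d_{i+1}):
  m_1 = 1*12 - 0 = 12, d_1 = (154 - 12^2)/1 = 10/1 = 10, a_1 = floor((12 + 12)/10) = 2.
  m_2 = 10*2 - 12 = 8, d_2 = (154 - 8^2)/10 = 90/10 = 9, a_2 = floor((12 + 8)/9) = 2.
  m_3 = 9*2 - 8 = 10, d_3 = (154 - 10^2)/9 = 54/9 = 6, a_3 = floor((12 + 10)/6) = 3.
  m_4 = 6*3 - 10 = 8, d_4 = (154 - 8^2)/6 = 90/6 = 15, a_4 = floor((12 + 8)/15) = 1.
  m_5 = 15*1 - 8 = 7, d_5 = (154 - 7^2)/15 = 105/15 = 7, a_5 = floor((12 + 7)/7) = 2.
  m_6 = 7*2 - 7 = 7, d_6 = (154 - 7^2)/7 = 105/7 = 15, a_6 = floor((12 + 7)/15) = 1.
  m_7 = 15*1 - 7 = 8, d_7 = (154 - 8^2)/15 = 90/15 = 6, a_7 = floor((12 + 8)/6) = 3.
  m_8 = 6*3 - 8 = 10, d_8 = (154 - 10^2)/6 = 54/6 = 9, a_8 = floor((12 + 10)/9) = 2.
  m_9 = 9*2 - 10 = 8, d_9 = (154 - 8^2)/9 = 90/9 = 10, a_9 = floor((12 + 8)/10) = 2.
  m_10 = 10*2 - 8 = 12, d_10 = (154 - 12^2)/10 = 10/10 = 1, a_10 = floor((12 + 12)/1) = 24.
  m_11 = 1*24 - 12 = 12, d_11 = (154 - 12^2)/1 = 10/1 = 10: (m_11, d_11) = (m_1, d_1) = (12, 10), so from here the quotients repeat a_1, ..., a_10; the period length is 10.
So sqrt(154) = [12; (2, 2, 3, 1, 2, 1, 3, 2, 2, 24)] with period length k = 10.
k is even, so the fundamental solution of x^2 - 154y^2 = 1 is (p_{k-1}, q_{k-1}) = (p_9, q_9); compute convergents through index 9.
Convergents (p_i = a_i*p_{i-1} + p_{i-2}, q_i = a_i*q_{i-1} + q_{i-2} with p_{-2}=0, p_{-1}=1, q_{-2}=1, q_{-1}=0):
  i=0: a_0=12, p_0 = 12*1 + 0 = 12, q_0 = 12*0 + 1 = 1.
  i=1: a_1=2, p_1 = 2*12 + 1 = 25, q_1 = 2*1 + 0 = 2.
  i=2: a_2=2, p_2 = 2*25 + 12 = 62, q_2 = 2*2 + 1 = 5.
  i=3: a_3=3, p_3 = 3*62 + 25 = 211, q_3 = 3*5 + 2 = 17.
  i=4: a_4=1, p_4 = 1*211 + 62 = 273, q_4 = 1*17 + 5 = 22.
  i=5: a_5=2, p_5 = 2*273 + 211 = 757, q_5 = 2*22 + 17 = 61.
  i=6: a_6=1, p_6 = 1*757 + 273 = 1030, q_6 = 1*61 + 22 = 83.
  i=7: a_7=3, p_7 = 3*1030 + 757 = 3847, q_7 = 3*83 + 61 = 310.
  i=8: a_8=2, p_8 = 2*3847 + 1030 = 8724, q_8 = 2*310 + 83 = 703.
  i=9: a_9=2, p_9 = 2*8724 + 3847 = 21295, q_9 = 2*703 + 310 = 1716.
Check: 21295^2 - 154*1716^2 = 453477025 - 453477024 = 1, so (x, y) = (21295, 1716) solves the equation, and by the theorem it is the least positive solution.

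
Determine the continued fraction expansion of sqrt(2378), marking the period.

Write x_i = (sqrt(2378) + m_i)/d_i with (m_0, d_0) = (0, 1). a_0 = floor(sqrt(2378)) = 48, since 48^2 = 2304 <= 2378 < 2401 = 49^2.
Iterate m_{i+1} = d_i*a_i - m_i, d_{i+1} = (2378 - m_{i+1}^2)/d_i, a_{i+1} = floor((a_0 + m_{i+1})/d_{i+1}):
  m_1 = 1*48 - 0 = 48, d_1 = (2378 - 48^2)/1 = 74/1 = 74, a_1 = floor((48 + 48)/74) = 1.
  m_2 = 74*1 - 48 = 26, d_2 = (2378 - 26^2)/74 = 1702/74 = 23, a_2 = floor((48 + 26)/23) = 3.
  m_3 = 23*3 - 26 = 43, d_3 = (2378 - 43^2)/23 = 529/23 = 23, a_3 = floor((48 + 43)/23) = 3.
  m_4 = 23*3 - 43 = 26, d_4 = (2378 - 26^2)/23 = 1702/23 = 74, a_4 = floor((48 + 26)/74) = 1.
  m_5 = 74*1 - 26 = 48, d_5 = (2378 - 48^2)/74 = 74/74 = 1, a_5 = floor((48 + 48)/1) = 96.
  m_6 = 1*96 - 48 = 48, d_6 = (2378 - 48^2)/1 = 74/1 = 74: (m_6, d_6) = (m_1, d_1) = (48, 74), so from here the quotients repeat a_1, ..., a_5; the period length is 5.
Hence the expansion of sqrt(2378) is a_0 = 48 followed by the repeating block 1, 3, 3, 1, 96 (period 5).

[48; (1, 3, 3, 1, 96)]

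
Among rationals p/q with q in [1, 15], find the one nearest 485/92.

58/11

Expand x = 485/92 as a continued fraction with the Euclidean algorithm:
  485 = 5*92 + 25, so a_0 = 5.
  92 = 3*25 + 17, so a_1 = 3.
  25 = 1*17 + 8, so a_2 = 1.
  17 = 2*8 + 1, so a_3 = 2.
  8 = 8*1 + 0, so a_4 = 8.
so x = [5; 3, 1, 2, 8].
Convergents (p_i = a_i*p_{i-1} + p_{i-2}, q_i = a_i*q_{i-1} + q_{i-2} with p_{-2}=0, p_{-1}=1, q_{-2}=1, q_{-1}=0), until the denominator exceeds 15:
  i=0: a_0=5, p_0 = 5*1 + 0 = 5, q_0 = 5*0 + 1 = 1.
  i=1: a_1=3, p_1 = 3*5 + 1 = 16, q_1 = 3*1 + 0 = 3.
  i=2: a_2=1, p_2 = 1*16 + 5 = 21, q_2 = 1*3 + 1 = 4.
  i=3: a_3=2, p_3 = 2*21 + 16 = 58, q_3 = 2*4 + 3 = 11.
  i=4: a_4=8, p_4 = 8*58 + 21 = 485, q_4 = 8*11 + 4 = 92.
q_4 = 92 > 15, so the last convergent with denominator <= 15 is p_3/q_3 = 58/11.
The closest fraction with denominator <= 15 is either p_3/q_3 or the intermediate fraction (k*p_3 + p_2)/(k*q_3 + q_2) with the largest k >= 1 whose denominator stays <= 15; these approach x as k grows, and every other convergent or intermediate fraction in range is farther away.
Largest k: floor((15 - q_2)/q_3) = floor((15 - 4)/11) = 1.
That gives (1*58 + 21)/(1*11 + 4) = 79/15.
Compare the errors: |x - 58/11| = |485*11 - 58*92|/(92*11) = 1/1012, and |x - 79/15| = |485*15 - 79*92|/(92*15) = 7/1380.
Cross-multiplying, 1*1380 = 1380 < 7084 = 7*1012, so 1/1012 is smaller: the convergent 58/11 is closer to x than 79/15.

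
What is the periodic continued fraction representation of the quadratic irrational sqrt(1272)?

Write x_i = (sqrt(1272) + m_i)/d_i with (m_0, d_0) = (0, 1). a_0 = floor(sqrt(1272)) = 35, since 35^2 = 1225 <= 1272 < 1296 = 36^2.
Iterate m_{i+1} = d_i*a_i - m_i, d_{i+1} = (1272 - m_{i+1}^2)/d_i, a_{i+1} = floor((a_0 + m_{i+1})/d_{i+1}):
  m_1 = 1*35 - 0 = 35, d_1 = (1272 - 35^2)/1 = 47/1 = 47, a_1 = floor((35 + 35)/47) = 1.
  m_2 = 47*1 - 35 = 12, d_2 = (1272 - 12^2)/47 = 1128/47 = 24, a_2 = floor((35 + 12)/24) = 1.
  m_3 = 24*1 - 12 = 12, d_3 = (1272 - 12^2)/24 = 1128/24 = 47, a_3 = floor((35 + 12)/47) = 1.
  m_4 = 47*1 - 12 = 35, d_4 = (1272 - 35^2)/47 = 47/47 = 1, a_4 = floor((35 + 35)/1) = 70.
  m_5 = 1*70 - 35 = 35, d_5 = (1272 - 35^2)/1 = 47/1 = 47: (m_5, d_5) = (m_1, d_1) = (35, 47), so from here the quotients repeat a_1, ..., a_4; the period length is 4.
Hence the expansion of sqrt(1272) is a_0 = 35 followed by the repeating block 1, 1, 1, 70 (period 4).

[35; (1, 1, 1, 70)]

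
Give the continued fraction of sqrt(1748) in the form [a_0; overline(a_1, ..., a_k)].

Write x_i = (sqrt(1748) + m_i)/d_i with (m_0, d_0) = (0, 1). a_0 = floor(sqrt(1748)) = 41, since 41^2 = 1681 <= 1748 < 1764 = 42^2.
Iterate m_{i+1} = d_i*a_i - m_i, d_{i+1} = (1748 - m_{i+1}^2)/d_i, a_{i+1} = floor((a_0 + m_{i+1})/d_{i+1}):
  m_1 = 1*41 - 0 = 41, d_1 = (1748 - 41^2)/1 = 67/1 = 67, a_1 = floor((41 + 41)/67) = 1.
  m_2 = 67*1 - 41 = 26, d_2 = (1748 - 26^2)/67 = 1072/67 = 16, a_2 = floor((41 + 26)/16) = 4.
  m_3 = 16*4 - 26 = 38, d_3 = (1748 - 38^2)/16 = 304/16 = 19, a_3 = floor((41 + 38)/19) = 4.
  m_4 = 19*4 - 38 = 38, d_4 = (1748 - 38^2)/19 = 304/19 = 16, a_4 = floor((41 + 38)/16) = 4.
  m_5 = 16*4 - 38 = 26, d_5 = (1748 - 26^2)/16 = 1072/16 = 67, a_5 = floor((41 + 26)/67) = 1.
  m_6 = 67*1 - 26 = 41, d_6 = (1748 - 41^2)/67 = 67/67 = 1, a_6 = floor((41 + 41)/1) = 82.
  m_7 = 1*82 - 41 = 41, d_7 = (1748 - 41^2)/1 = 67/1 = 67: (m_7, d_7) = (m_1, d_1) = (41, 67), so from here the quotients repeat a_1, ..., a_6; the period length is 6.
Hence the expansion of sqrt(1748) is a_0 = 41 followed by the repeating block 1, 4, 4, 4, 1, 82 (period 6).

[41; overline(1, 4, 4, 4, 1, 82)]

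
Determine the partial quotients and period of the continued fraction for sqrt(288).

Write x_i = (sqrt(288) + m_i)/d_i with (m_0, d_0) = (0, 1). a_0 = floor(sqrt(288)) = 16, since 16^2 = 256 <= 288 < 289 = 17^2.
Iterate m_{i+1} = d_i*a_i - m_i, d_{i+1} = (288 - m_{i+1}^2)/d_i, a_{i+1} = floor((a_0 + m_{i+1})/d_{i+1}):
  m_1 = 1*16 - 0 = 16, d_1 = (288 - 16^2)/1 = 32/1 = 32, a_1 = floor((16 + 16)/32) = 1.
  m_2 = 32*1 - 16 = 16, d_2 = (288 - 16^2)/32 = 32/32 = 1, a_2 = floor((16 + 16)/1) = 32.
  m_3 = 1*32 - 16 = 16, d_3 = (288 - 16^2)/1 = 32/1 = 32: (m_3, d_3) = (m_1, d_1) = (16, 32), so from here the quotients repeat a_1, a_2; the period length is 2.
Hence the expansion of sqrt(288) is a_0 = 16 followed by the repeating block 1, 32 (period 2).

[16; (1, 32)]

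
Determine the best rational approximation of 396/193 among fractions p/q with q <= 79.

Expand x = 396/193 as a continued fraction with the Euclidean algorithm:
  396 = 2*193 + 10, so a_0 = 2.
  193 = 19*10 + 3, so a_1 = 19.
  10 = 3*3 + 1, so a_2 = 3.
  3 = 3*1 + 0, so a_3 = 3.
so x = [2; 19, 3, 3].
Convergents (p_i = a_i*p_{i-1} + p_{i-2}, q_i = a_i*q_{i-1} + q_{i-2} with p_{-2}=0, p_{-1}=1, q_{-2}=1, q_{-1}=0), until the denominator exceeds 79:
  i=0: a_0=2, p_0 = 2*1 + 0 = 2, q_0 = 2*0 + 1 = 1.
  i=1: a_1=19, p_1 = 19*2 + 1 = 39, q_1 = 19*1 + 0 = 19.
  i=2: a_2=3, p_2 = 3*39 + 2 = 119, q_2 = 3*19 + 1 = 58.
  i=3: a_3=3, p_3 = 3*119 + 39 = 396, q_3 = 3*58 + 19 = 193.
q_3 = 193 > 79, so the last convergent with denominator <= 79 is p_2/q_2 = 119/58.
The closest fraction with denominator <= 79 is either p_2/q_2 or the intermediate fraction (k*p_2 + p_1)/(k*q_2 + q_1) with the largest k >= 1 whose denominator stays <= 79; these approach x as k grows, and every other convergent or intermediate fraction in range is farther away.
Largest k: floor((79 - q_1)/q_2) = floor((79 - 19)/58) = 1.
That gives (1*119 + 39)/(1*58 + 19) = 158/77.
Compare the errors: |x - 119/58| = |396*58 - 119*193|/(193*58) = 1/11194, and |x - 158/77| = |396*77 - 158*193|/(193*77) = 2/14861.
Cross-multiplying, 1*14861 = 14861 < 22388 = 2*11194, so 1/11194 is smaller: the convergent 119/58 is closer to x than 158/77.

119/58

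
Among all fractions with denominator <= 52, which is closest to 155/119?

Expand x = 155/119 as a continued fraction with the Euclidean algorithm:
  155 = 1*119 + 36, so a_0 = 1.
  119 = 3*36 + 11, so a_1 = 3.
  36 = 3*11 + 3, so a_2 = 3.
  11 = 3*3 + 2, so a_3 = 3.
  3 = 1*2 + 1, so a_4 = 1.
  2 = 2*1 + 0, so a_5 = 2.
so x = [1; 3, 3, 3, 1, 2].
Convergents (p_i = a_i*p_{i-1} + p_{i-2}, q_i = a_i*q_{i-1} + q_{i-2} with p_{-2}=0, p_{-1}=1, q_{-2}=1, q_{-1}=0), until the denominator exceeds 52:
  i=0: a_0=1, p_0 = 1*1 + 0 = 1, q_0 = 1*0 + 1 = 1.
  i=1: a_1=3, p_1 = 3*1 + 1 = 4, q_1 = 3*1 + 0 = 3.
  i=2: a_2=3, p_2 = 3*4 + 1 = 13, q_2 = 3*3 + 1 = 10.
  i=3: a_3=3, p_3 = 3*13 + 4 = 43, q_3 = 3*10 + 3 = 33.
  i=4: a_4=1, p_4 = 1*43 + 13 = 56, q_4 = 1*33 + 10 = 43.
  i=5: a_5=2, p_5 = 2*56 + 43 = 155, q_5 = 2*43 + 33 = 119.
q_5 = 119 > 52, so the last convergent with denominator <= 52 is p_4/q_4 = 56/43.
The closest fraction with denominator <= 52 is either p_4/q_4 or the intermediate fraction (k*p_4 + p_3)/(k*q_4 + q_3) with the largest k >= 1 whose denominator stays <= 52; these approach x as k grows, and every other convergent or intermediate fraction in range is farther away.
Largest k: floor((52 - q_3)/q_4) = floor((52 - 33)/43) = 0.
Since k = 0, no intermediate fraction beyond p_4/q_4 has denominator <= 52, so the convergent 56/43 is the closest (its error is |155*43 - 56*119|/(119*43) = 1/5117).

56/43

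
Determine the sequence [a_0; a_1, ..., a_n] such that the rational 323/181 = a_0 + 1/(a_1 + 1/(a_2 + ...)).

[1; 1, 3, 1, 1, 1, 3, 1, 2]

Run the Euclidean algorithm on 323 and 181; the successive quotients are the partial quotients a_0, a_1, ... (each step inverts the fractional part left over by the previous one):
  323 = 1*181 + 142, so a_0 = 1.
  181 = 1*142 + 39, so a_1 = 1.
  142 = 3*39 + 25, so a_2 = 3.
  39 = 1*25 + 14, so a_3 = 1.
  25 = 1*14 + 11, so a_4 = 1.
  14 = 1*11 + 3, so a_5 = 1.
  11 = 3*3 + 2, so a_6 = 3.
  3 = 1*2 + 1, so a_7 = 1.
  2 = 2*1 + 0, so a_8 = 2.
The remainder reaches 0 after 9 divisions, so the expansion has 9 partial quotients, read off in order.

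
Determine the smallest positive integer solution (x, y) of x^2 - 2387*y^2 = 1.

(x, y) = (342, 7)

First expand sqrt(2387) as a continued fraction. With x_i = (sqrt(2387) + m_i)/d_i and (m_0, d_0) = (0, 1): a_0 = floor(sqrt(2387)) = 48, since 48^2 = 2304 <= 2387 < 2401 = 49^2.
Iterate m_{i+1} = d_i*a_i - m_i, d_{i+1} = (2387 - m_{i+1}^2)/d_i, a_{i+1} = floor((a_0 + m_{i+1})/d_{i+1}):
  m_1 = 1*48 - 0 = 48, d_1 = (2387 - 48^2)/1 = 83/1 = 83, a_1 = floor((48 + 48)/83) = 1.
  m_2 = 83*1 - 48 = 35, d_2 = (2387 - 35^2)/83 = 1162/83 = 14, a_2 = floor((48 + 35)/14) = 5.
  m_3 = 14*5 - 35 = 35, d_3 = (2387 - 35^2)/14 = 1162/14 = 83, a_3 = floor((48 + 35)/83) = 1.
  m_4 = 83*1 - 35 = 48, d_4 = (2387 - 48^2)/83 = 83/83 = 1, a_4 = floor((48 + 48)/1) = 96.
  m_5 = 1*96 - 48 = 48, d_5 = (2387 - 48^2)/1 = 83/1 = 83: (m_5, d_5) = (m_1, d_1) = (48, 83), so from here the quotients repeat a_1, ..., a_4; the period length is 4.
So sqrt(2387) = [48; (1, 5, 1, 96)] with period length k = 4.
k is even, so the fundamental solution of x^2 - 2387y^2 = 1 is (p_{k-1}, q_{k-1}) = (p_3, q_3); compute convergents through index 3.
Convergents (p_i = a_i*p_{i-1} + p_{i-2}, q_i = a_i*q_{i-1} + q_{i-2} with p_{-2}=0, p_{-1}=1, q_{-2}=1, q_{-1}=0):
  i=0: a_0=48, p_0 = 48*1 + 0 = 48, q_0 = 48*0 + 1 = 1.
  i=1: a_1=1, p_1 = 1*48 + 1 = 49, q_1 = 1*1 + 0 = 1.
  i=2: a_2=5, p_2 = 5*49 + 48 = 293, q_2 = 5*1 + 1 = 6.
  i=3: a_3=1, p_3 = 1*293 + 49 = 342, q_3 = 1*6 + 1 = 7.
Check: 342^2 - 2387*7^2 = 116964 - 116963 = 1, so (x, y) = (342, 7) solves the equation, and by the theorem it is the least positive solution.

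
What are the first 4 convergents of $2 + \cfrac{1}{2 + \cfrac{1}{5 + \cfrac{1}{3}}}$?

Using the convergent recurrence p_i = a_i*p_{i-1} + p_{i-2}, q_i = a_i*q_{i-1} + q_{i-2} with p_{-2}=0, p_{-1}=1, q_{-2}=1, q_{-1}=0:
  i=0: a_0=2, p_0 = 2*1 + 0 = 2, q_0 = 2*0 + 1 = 1.
  i=1: a_1=2, p_1 = 2*2 + 1 = 5, q_1 = 2*1 + 0 = 2.
  i=2: a_2=5, p_2 = 5*5 + 2 = 27, q_2 = 5*2 + 1 = 11.
  i=3: a_3=3, p_3 = 3*27 + 5 = 86, q_3 = 3*11 + 2 = 35.

2/1, 5/2, 27/11, 86/35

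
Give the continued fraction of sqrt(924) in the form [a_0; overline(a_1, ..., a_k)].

[30; overline(2, 1, 1, 14, 1, 1, 2, 60)]

Write x_i = (sqrt(924) + m_i)/d_i with (m_0, d_0) = (0, 1). a_0 = floor(sqrt(924)) = 30, since 30^2 = 900 <= 924 < 961 = 31^2.
Iterate m_{i+1} = d_i*a_i - m_i, d_{i+1} = (924 - m_{i+1}^2)/d_i, a_{i+1} = floor((a_0 + m_{i+1})/d_{i+1}):
  m_1 = 1*30 - 0 = 30, d_1 = (924 - 30^2)/1 = 24/1 = 24, a_1 = floor((30 + 30)/24) = 2.
  m_2 = 24*2 - 30 = 18, d_2 = (924 - 18^2)/24 = 600/24 = 25, a_2 = floor((30 + 18)/25) = 1.
  m_3 = 25*1 - 18 = 7, d_3 = (924 - 7^2)/25 = 875/25 = 35, a_3 = floor((30 + 7)/35) = 1.
  m_4 = 35*1 - 7 = 28, d_4 = (924 - 28^2)/35 = 140/35 = 4, a_4 = floor((30 + 28)/4) = 14.
  m_5 = 4*14 - 28 = 28, d_5 = (924 - 28^2)/4 = 140/4 = 35, a_5 = floor((30 + 28)/35) = 1.
  m_6 = 35*1 - 28 = 7, d_6 = (924 - 7^2)/35 = 875/35 = 25, a_6 = floor((30 + 7)/25) = 1.
  m_7 = 25*1 - 7 = 18, d_7 = (924 - 18^2)/25 = 600/25 = 24, a_7 = floor((30 + 18)/24) = 2.
  m_8 = 24*2 - 18 = 30, d_8 = (924 - 30^2)/24 = 24/24 = 1, a_8 = floor((30 + 30)/1) = 60.
  m_9 = 1*60 - 30 = 30, d_9 = (924 - 30^2)/1 = 24/1 = 24: (m_9, d_9) = (m_1, d_1) = (30, 24), so from here the quotients repeat a_1, ..., a_8; the period length is 8.
Hence the expansion of sqrt(924) is a_0 = 30 followed by the repeating block 2, 1, 1, 14, 1, 1, 2, 60 (period 8).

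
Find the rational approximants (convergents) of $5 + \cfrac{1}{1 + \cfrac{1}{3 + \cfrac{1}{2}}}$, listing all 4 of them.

Using the convergent recurrence p_i = a_i*p_{i-1} + p_{i-2}, q_i = a_i*q_{i-1} + q_{i-2} with p_{-2}=0, p_{-1}=1, q_{-2}=1, q_{-1}=0:
  i=0: a_0=5, p_0 = 5*1 + 0 = 5, q_0 = 5*0 + 1 = 1.
  i=1: a_1=1, p_1 = 1*5 + 1 = 6, q_1 = 1*1 + 0 = 1.
  i=2: a_2=3, p_2 = 3*6 + 5 = 23, q_2 = 3*1 + 1 = 4.
  i=3: a_3=2, p_3 = 2*23 + 6 = 52, q_3 = 2*4 + 1 = 9.

5/1, 6/1, 23/4, 52/9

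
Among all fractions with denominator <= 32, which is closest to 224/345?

13/20

Expand x = 224/345 as a continued fraction with the Euclidean algorithm:
  224 = 0*345 + 224, so a_0 = 0.
  345 = 1*224 + 121, so a_1 = 1.
  224 = 1*121 + 103, so a_2 = 1.
  121 = 1*103 + 18, so a_3 = 1.
  103 = 5*18 + 13, so a_4 = 5.
  18 = 1*13 + 5, so a_5 = 1.
  13 = 2*5 + 3, so a_6 = 2.
  5 = 1*3 + 2, so a_7 = 1.
  3 = 1*2 + 1, so a_8 = 1.
  2 = 2*1 + 0, so a_9 = 2.
so x = [0; 1, 1, 1, 5, 1, 2, 1, 1, 2].
Convergents (p_i = a_i*p_{i-1} + p_{i-2}, q_i = a_i*q_{i-1} + q_{i-2} with p_{-2}=0, p_{-1}=1, q_{-2}=1, q_{-1}=0), until the denominator exceeds 32:
  i=0: a_0=0, p_0 = 0*1 + 0 = 0, q_0 = 0*0 + 1 = 1.
  i=1: a_1=1, p_1 = 1*0 + 1 = 1, q_1 = 1*1 + 0 = 1.
  i=2: a_2=1, p_2 = 1*1 + 0 = 1, q_2 = 1*1 + 1 = 2.
  i=3: a_3=1, p_3 = 1*1 + 1 = 2, q_3 = 1*2 + 1 = 3.
  i=4: a_4=5, p_4 = 5*2 + 1 = 11, q_4 = 5*3 + 2 = 17.
  i=5: a_5=1, p_5 = 1*11 + 2 = 13, q_5 = 1*17 + 3 = 20.
  i=6: a_6=2, p_6 = 2*13 + 11 = 37, q_6 = 2*20 + 17 = 57.
q_6 = 57 > 32, so the last convergent with denominator <= 32 is p_5/q_5 = 13/20.
The closest fraction with denominator <= 32 is either p_5/q_5 or the intermediate fraction (k*p_5 + p_4)/(k*q_5 + q_4) with the largest k >= 1 whose denominator stays <= 32; these approach x as k grows, and every other convergent or intermediate fraction in range is farther away.
Largest k: floor((32 - q_4)/q_5) = floor((32 - 17)/20) = 0.
Since k = 0, no intermediate fraction beyond p_5/q_5 has denominator <= 32, so the convergent 13/20 is the closest (its error is |224*20 - 13*345|/(345*20) = 5/6900).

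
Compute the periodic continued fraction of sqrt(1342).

Write x_i = (sqrt(1342) + m_i)/d_i with (m_0, d_0) = (0, 1). a_0 = floor(sqrt(1342)) = 36, since 36^2 = 1296 <= 1342 < 1369 = 37^2.
Iterate m_{i+1} = d_i*a_i - m_i, d_{i+1} = (1342 - m_{i+1}^2)/d_i, a_{i+1} = floor((a_0 + m_{i+1})/d_{i+1}):
  m_1 = 1*36 - 0 = 36, d_1 = (1342 - 36^2)/1 = 46/1 = 46, a_1 = floor((36 + 36)/46) = 1.
  m_2 = 46*1 - 36 = 10, d_2 = (1342 - 10^2)/46 = 1242/46 = 27, a_2 = floor((36 + 10)/27) = 1.
  m_3 = 27*1 - 10 = 17, d_3 = (1342 - 17^2)/27 = 1053/27 = 39, a_3 = floor((36 + 17)/39) = 1.
  m_4 = 39*1 - 17 = 22, d_4 = (1342 - 22^2)/39 = 858/39 = 22, a_4 = floor((36 + 22)/22) = 2.
  m_5 = 22*2 - 22 = 22, d_5 = (1342 - 22^2)/22 = 858/22 = 39, a_5 = floor((36 + 22)/39) = 1.
  m_6 = 39*1 - 22 = 17, d_6 = (1342 - 17^2)/39 = 1053/39 = 27, a_6 = floor((36 + 17)/27) = 1.
  m_7 = 27*1 - 17 = 10, d_7 = (1342 - 10^2)/27 = 1242/27 = 46, a_7 = floor((36 + 10)/46) = 1.
  m_8 = 46*1 - 10 = 36, d_8 = (1342 - 36^2)/46 = 46/46 = 1, a_8 = floor((36 + 36)/1) = 72.
  m_9 = 1*72 - 36 = 36, d_9 = (1342 - 36^2)/1 = 46/1 = 46: (m_9, d_9) = (m_1, d_1) = (36, 46), so from here the quotients repeat a_1, ..., a_8; the period length is 8.
Hence the expansion of sqrt(1342) is a_0 = 36 followed by the repeating block 1, 1, 1, 2, 1, 1, 1, 72 (period 8).

[36; (1, 1, 1, 2, 1, 1, 1, 72)]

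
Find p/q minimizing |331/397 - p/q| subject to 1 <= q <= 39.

Expand x = 331/397 as a continued fraction with the Euclidean algorithm:
  331 = 0*397 + 331, so a_0 = 0.
  397 = 1*331 + 66, so a_1 = 1.
  331 = 5*66 + 1, so a_2 = 5.
  66 = 66*1 + 0, so a_3 = 66.
so x = [0; 1, 5, 66].
Convergents (p_i = a_i*p_{i-1} + p_{i-2}, q_i = a_i*q_{i-1} + q_{i-2} with p_{-2}=0, p_{-1}=1, q_{-2}=1, q_{-1}=0), until the denominator exceeds 39:
  i=0: a_0=0, p_0 = 0*1 + 0 = 0, q_0 = 0*0 + 1 = 1.
  i=1: a_1=1, p_1 = 1*0 + 1 = 1, q_1 = 1*1 + 0 = 1.
  i=2: a_2=5, p_2 = 5*1 + 0 = 5, q_2 = 5*1 + 1 = 6.
  i=3: a_3=66, p_3 = 66*5 + 1 = 331, q_3 = 66*6 + 1 = 397.
q_3 = 397 > 39, so the last convergent with denominator <= 39 is p_2/q_2 = 5/6.
The closest fraction with denominator <= 39 is either p_2/q_2 or the intermediate fraction (k*p_2 + p_1)/(k*q_2 + q_1) with the largest k >= 1 whose denominator stays <= 39; these approach x as k grows, and every other convergent or intermediate fraction in range is farther away.
Largest k: floor((39 - q_1)/q_2) = floor((39 - 1)/6) = 6.
That gives (6*5 + 1)/(6*6 + 1) = 31/37.
Compare the errors: |x - 5/6| = |331*6 - 5*397|/(397*6) = 1/2382, and |x - 31/37| = |331*37 - 31*397|/(397*37) = 60/14689.
Cross-multiplying, 1*14689 = 14689 < 142920 = 60*2382, so 1/2382 is smaller: the convergent 5/6 is closer to x than 31/37.

5/6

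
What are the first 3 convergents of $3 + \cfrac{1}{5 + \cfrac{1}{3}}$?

3/1, 16/5, 51/16

Using the convergent recurrence p_i = a_i*p_{i-1} + p_{i-2}, q_i = a_i*q_{i-1} + q_{i-2} with p_{-2}=0, p_{-1}=1, q_{-2}=1, q_{-1}=0:
  i=0: a_0=3, p_0 = 3*1 + 0 = 3, q_0 = 3*0 + 1 = 1.
  i=1: a_1=5, p_1 = 5*3 + 1 = 16, q_1 = 5*1 + 0 = 5.
  i=2: a_2=3, p_2 = 3*16 + 3 = 51, q_2 = 3*5 + 1 = 16.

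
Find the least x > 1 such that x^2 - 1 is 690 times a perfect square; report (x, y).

First expand sqrt(690) as a continued fraction. With x_i = (sqrt(690) + m_i)/d_i and (m_0, d_0) = (0, 1): a_0 = floor(sqrt(690)) = 26, since 26^2 = 676 <= 690 < 729 = 27^2.
Iterate m_{i+1} = d_i*a_i - m_i, d_{i+1} = (690 - m_{i+1}^2)/d_i, a_{i+1} = floor((a_0 + m_{i+1})/d_{i+1}):
  m_1 = 1*26 - 0 = 26, d_1 = (690 - 26^2)/1 = 14/1 = 14, a_1 = floor((26 + 26)/14) = 3.
  m_2 = 14*3 - 26 = 16, d_2 = (690 - 16^2)/14 = 434/14 = 31, a_2 = floor((26 + 16)/31) = 1.
  m_3 = 31*1 - 16 = 15, d_3 = (690 - 15^2)/31 = 465/31 = 15, a_3 = floor((26 + 15)/15) = 2.
  m_4 = 15*2 - 15 = 15, d_4 = (690 - 15^2)/15 = 465/15 = 31, a_4 = floor((26 + 15)/31) = 1.
  m_5 = 31*1 - 15 = 16, d_5 = (690 - 16^2)/31 = 434/31 = 14, a_5 = floor((26 + 16)/14) = 3.
  m_6 = 14*3 - 16 = 26, d_6 = (690 - 26^2)/14 = 14/14 = 1, a_6 = floor((26 + 26)/1) = 52.
  m_7 = 1*52 - 26 = 26, d_7 = (690 - 26^2)/1 = 14/1 = 14: (m_7, d_7) = (m_1, d_1) = (26, 14), so from here the quotients repeat a_1, ..., a_6; the period length is 6.
So sqrt(690) = [26; (3, 1, 2, 1, 3, 52)] with period length k = 6.
k is even, so the fundamental solution of x^2 - 690y^2 = 1 is (p_{k-1}, q_{k-1}) = (p_5, q_5); compute convergents through index 5.
Convergents (p_i = a_i*p_{i-1} + p_{i-2}, q_i = a_i*q_{i-1} + q_{i-2} with p_{-2}=0, p_{-1}=1, q_{-2}=1, q_{-1}=0):
  i=0: a_0=26, p_0 = 26*1 + 0 = 26, q_0 = 26*0 + 1 = 1.
  i=1: a_1=3, p_1 = 3*26 + 1 = 79, q_1 = 3*1 + 0 = 3.
  i=2: a_2=1, p_2 = 1*79 + 26 = 105, q_2 = 1*3 + 1 = 4.
  i=3: a_3=2, p_3 = 2*105 + 79 = 289, q_3 = 2*4 + 3 = 11.
  i=4: a_4=1, p_4 = 1*289 + 105 = 394, q_4 = 1*11 + 4 = 15.
  i=5: a_5=3, p_5 = 3*394 + 289 = 1471, q_5 = 3*15 + 11 = 56.
Check: 1471^2 - 690*56^2 = 2163841 - 2163840 = 1, so (x, y) = (1471, 56) solves the equation, and by the theorem it is the least positive solution.

(x, y) = (1471, 56)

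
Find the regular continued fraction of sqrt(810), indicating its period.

[28; (2, 5, 1, 4, 1, 5, 2, 56)]

Write x_i = (sqrt(810) + m_i)/d_i with (m_0, d_0) = (0, 1). a_0 = floor(sqrt(810)) = 28, since 28^2 = 784 <= 810 < 841 = 29^2.
Iterate m_{i+1} = d_i*a_i - m_i, d_{i+1} = (810 - m_{i+1}^2)/d_i, a_{i+1} = floor((a_0 + m_{i+1})/d_{i+1}):
  m_1 = 1*28 - 0 = 28, d_1 = (810 - 28^2)/1 = 26/1 = 26, a_1 = floor((28 + 28)/26) = 2.
  m_2 = 26*2 - 28 = 24, d_2 = (810 - 24^2)/26 = 234/26 = 9, a_2 = floor((28 + 24)/9) = 5.
  m_3 = 9*5 - 24 = 21, d_3 = (810 - 21^2)/9 = 369/9 = 41, a_3 = floor((28 + 21)/41) = 1.
  m_4 = 41*1 - 21 = 20, d_4 = (810 - 20^2)/41 = 410/41 = 10, a_4 = floor((28 + 20)/10) = 4.
  m_5 = 10*4 - 20 = 20, d_5 = (810 - 20^2)/10 = 410/10 = 41, a_5 = floor((28 + 20)/41) = 1.
  m_6 = 41*1 - 20 = 21, d_6 = (810 - 21^2)/41 = 369/41 = 9, a_6 = floor((28 + 21)/9) = 5.
  m_7 = 9*5 - 21 = 24, d_7 = (810 - 24^2)/9 = 234/9 = 26, a_7 = floor((28 + 24)/26) = 2.
  m_8 = 26*2 - 24 = 28, d_8 = (810 - 28^2)/26 = 26/26 = 1, a_8 = floor((28 + 28)/1) = 56.
  m_9 = 1*56 - 28 = 28, d_9 = (810 - 28^2)/1 = 26/1 = 26: (m_9, d_9) = (m_1, d_1) = (28, 26), so from here the quotients repeat a_1, ..., a_8; the period length is 8.
Hence the expansion of sqrt(810) is a_0 = 28 followed by the repeating block 2, 5, 1, 4, 1, 5, 2, 56 (period 8).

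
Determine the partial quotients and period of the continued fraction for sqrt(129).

[11; (2, 1, 3, 1, 6, 1, 3, 1, 2, 22)]

Write x_i = (sqrt(129) + m_i)/d_i with (m_0, d_0) = (0, 1). a_0 = floor(sqrt(129)) = 11, since 11^2 = 121 <= 129 < 144 = 12^2.
Iterate m_{i+1} = d_i*a_i - m_i, d_{i+1} = (129 - m_{i+1}^2)/d_i, a_{i+1} = floor((a_0 + m_{i+1})/d_{i+1}):
  m_1 = 1*11 - 0 = 11, d_1 = (129 - 11^2)/1 = 8/1 = 8, a_1 = floor((11 + 11)/8) = 2.
  m_2 = 8*2 - 11 = 5, d_2 = (129 - 5^2)/8 = 104/8 = 13, a_2 = floor((11 + 5)/13) = 1.
  m_3 = 13*1 - 5 = 8, d_3 = (129 - 8^2)/13 = 65/13 = 5, a_3 = floor((11 + 8)/5) = 3.
  m_4 = 5*3 - 8 = 7, d_4 = (129 - 7^2)/5 = 80/5 = 16, a_4 = floor((11 + 7)/16) = 1.
  m_5 = 16*1 - 7 = 9, d_5 = (129 - 9^2)/16 = 48/16 = 3, a_5 = floor((11 + 9)/3) = 6.
  m_6 = 3*6 - 9 = 9, d_6 = (129 - 9^2)/3 = 48/3 = 16, a_6 = floor((11 + 9)/16) = 1.
  m_7 = 16*1 - 9 = 7, d_7 = (129 - 7^2)/16 = 80/16 = 5, a_7 = floor((11 + 7)/5) = 3.
  m_8 = 5*3 - 7 = 8, d_8 = (129 - 8^2)/5 = 65/5 = 13, a_8 = floor((11 + 8)/13) = 1.
  m_9 = 13*1 - 8 = 5, d_9 = (129 - 5^2)/13 = 104/13 = 8, a_9 = floor((11 + 5)/8) = 2.
  m_10 = 8*2 - 5 = 11, d_10 = (129 - 11^2)/8 = 8/8 = 1, a_10 = floor((11 + 11)/1) = 22.
  m_11 = 1*22 - 11 = 11, d_11 = (129 - 11^2)/1 = 8/1 = 8: (m_11, d_11) = (m_1, d_1) = (11, 8), so from here the quotients repeat a_1, ..., a_10; the period length is 10.
Hence the expansion of sqrt(129) is a_0 = 11 followed by the repeating block 2, 1, 3, 1, 6, 1, 3, 1, 2, 22 (period 10).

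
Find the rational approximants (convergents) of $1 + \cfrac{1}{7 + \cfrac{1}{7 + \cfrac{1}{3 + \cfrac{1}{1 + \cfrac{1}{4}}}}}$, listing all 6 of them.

Using the convergent recurrence p_i = a_i*p_{i-1} + p_{i-2}, q_i = a_i*q_{i-1} + q_{i-2} with p_{-2}=0, p_{-1}=1, q_{-2}=1, q_{-1}=0:
  i=0: a_0=1, p_0 = 1*1 + 0 = 1, q_0 = 1*0 + 1 = 1.
  i=1: a_1=7, p_1 = 7*1 + 1 = 8, q_1 = 7*1 + 0 = 7.
  i=2: a_2=7, p_2 = 7*8 + 1 = 57, q_2 = 7*7 + 1 = 50.
  i=3: a_3=3, p_3 = 3*57 + 8 = 179, q_3 = 3*50 + 7 = 157.
  i=4: a_4=1, p_4 = 1*179 + 57 = 236, q_4 = 1*157 + 50 = 207.
  i=5: a_5=4, p_5 = 4*236 + 179 = 1123, q_5 = 4*207 + 157 = 985.

1/1, 8/7, 57/50, 179/157, 236/207, 1123/985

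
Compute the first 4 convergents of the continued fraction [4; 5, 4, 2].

4/1, 21/5, 88/21, 197/47

Using the convergent recurrence p_i = a_i*p_{i-1} + p_{i-2}, q_i = a_i*q_{i-1} + q_{i-2} with p_{-2}=0, p_{-1}=1, q_{-2}=1, q_{-1}=0:
  i=0: a_0=4, p_0 = 4*1 + 0 = 4, q_0 = 4*0 + 1 = 1.
  i=1: a_1=5, p_1 = 5*4 + 1 = 21, q_1 = 5*1 + 0 = 5.
  i=2: a_2=4, p_2 = 4*21 + 4 = 88, q_2 = 4*5 + 1 = 21.
  i=3: a_3=2, p_3 = 2*88 + 21 = 197, q_3 = 2*21 + 5 = 47.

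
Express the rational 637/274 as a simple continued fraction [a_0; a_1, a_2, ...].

Run the Euclidean algorithm on 637 and 274; the successive quotients are the partial quotients a_0, a_1, ... (each step inverts the fractional part left over by the previous one):
  637 = 2*274 + 89, so a_0 = 2.
  274 = 3*89 + 7, so a_1 = 3.
  89 = 12*7 + 5, so a_2 = 12.
  7 = 1*5 + 2, so a_3 = 1.
  5 = 2*2 + 1, so a_4 = 2.
  2 = 2*1 + 0, so a_5 = 2.
The remainder reaches 0 after 6 divisions, so the expansion has 6 partial quotients, read off in order.

[2; 3, 12, 1, 2, 2]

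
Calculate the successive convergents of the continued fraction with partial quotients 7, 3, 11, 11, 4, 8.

Using the convergent recurrence p_i = a_i*p_{i-1} + p_{i-2}, q_i = a_i*q_{i-1} + q_{i-2} with p_{-2}=0, p_{-1}=1, q_{-2}=1, q_{-1}=0:
  i=0: a_0=7, p_0 = 7*1 + 0 = 7, q_0 = 7*0 + 1 = 1.
  i=1: a_1=3, p_1 = 3*7 + 1 = 22, q_1 = 3*1 + 0 = 3.
  i=2: a_2=11, p_2 = 11*22 + 7 = 249, q_2 = 11*3 + 1 = 34.
  i=3: a_3=11, p_3 = 11*249 + 22 = 2761, q_3 = 11*34 + 3 = 377.
  i=4: a_4=4, p_4 = 4*2761 + 249 = 11293, q_4 = 4*377 + 34 = 1542.
  i=5: a_5=8, p_5 = 8*11293 + 2761 = 93105, q_5 = 8*1542 + 377 = 12713.

7/1, 22/3, 249/34, 2761/377, 11293/1542, 93105/12713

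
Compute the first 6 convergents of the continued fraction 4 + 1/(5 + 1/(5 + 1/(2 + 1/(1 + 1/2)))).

Using the convergent recurrence p_i = a_i*p_{i-1} + p_{i-2}, q_i = a_i*q_{i-1} + q_{i-2} with p_{-2}=0, p_{-1}=1, q_{-2}=1, q_{-1}=0:
  i=0: a_0=4, p_0 = 4*1 + 0 = 4, q_0 = 4*0 + 1 = 1.
  i=1: a_1=5, p_1 = 5*4 + 1 = 21, q_1 = 5*1 + 0 = 5.
  i=2: a_2=5, p_2 = 5*21 + 4 = 109, q_2 = 5*5 + 1 = 26.
  i=3: a_3=2, p_3 = 2*109 + 21 = 239, q_3 = 2*26 + 5 = 57.
  i=4: a_4=1, p_4 = 1*239 + 109 = 348, q_4 = 1*57 + 26 = 83.
  i=5: a_5=2, p_5 = 2*348 + 239 = 935, q_5 = 2*83 + 57 = 223.

4/1, 21/5, 109/26, 239/57, 348/83, 935/223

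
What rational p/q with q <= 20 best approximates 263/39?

Expand x = 263/39 as a continued fraction with the Euclidean algorithm:
  263 = 6*39 + 29, so a_0 = 6.
  39 = 1*29 + 10, so a_1 = 1.
  29 = 2*10 + 9, so a_2 = 2.
  10 = 1*9 + 1, so a_3 = 1.
  9 = 9*1 + 0, so a_4 = 9.
so x = [6; 1, 2, 1, 9].
Convergents (p_i = a_i*p_{i-1} + p_{i-2}, q_i = a_i*q_{i-1} + q_{i-2} with p_{-2}=0, p_{-1}=1, q_{-2}=1, q_{-1}=0), until the denominator exceeds 20:
  i=0: a_0=6, p_0 = 6*1 + 0 = 6, q_0 = 6*0 + 1 = 1.
  i=1: a_1=1, p_1 = 1*6 + 1 = 7, q_1 = 1*1 + 0 = 1.
  i=2: a_2=2, p_2 = 2*7 + 6 = 20, q_2 = 2*1 + 1 = 3.
  i=3: a_3=1, p_3 = 1*20 + 7 = 27, q_3 = 1*3 + 1 = 4.
  i=4: a_4=9, p_4 = 9*27 + 20 = 263, q_4 = 9*4 + 3 = 39.
q_4 = 39 > 20, so the last convergent with denominator <= 20 is p_3/q_3 = 27/4.
The closest fraction with denominator <= 20 is either p_3/q_3 or the intermediate fraction (k*p_3 + p_2)/(k*q_3 + q_2) with the largest k >= 1 whose denominator stays <= 20; these approach x as k grows, and every other convergent or intermediate fraction in range is farther away.
Largest k: floor((20 - q_2)/q_3) = floor((20 - 3)/4) = 4.
That gives (4*27 + 20)/(4*4 + 3) = 128/19.
Compare the errors: |x - 27/4| = |263*4 - 27*39|/(39*4) = 1/156, and |x - 128/19| = |263*19 - 128*39|/(39*19) = 5/741.
Cross-multiplying, 1*741 = 741 < 780 = 5*156, so 1/156 is smaller: the convergent 27/4 is closer to x than 128/19.

27/4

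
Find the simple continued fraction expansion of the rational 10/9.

Run the Euclidean algorithm on 10 and 9; the successive quotients are the partial quotients a_0, a_1, ... (each step inverts the fractional part left over by the previous one):
  10 = 1*9 + 1, so a_0 = 1.
  9 = 9*1 + 0, so a_1 = 9.
The remainder reaches 0 after 2 divisions, so the expansion has 2 partial quotients, read off in order.

[1; 9]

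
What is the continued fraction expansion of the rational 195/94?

[2; 13, 2, 3]

Run the Euclidean algorithm on 195 and 94; the successive quotients are the partial quotients a_0, a_1, ... (each step inverts the fractional part left over by the previous one):
  195 = 2*94 + 7, so a_0 = 2.
  94 = 13*7 + 3, so a_1 = 13.
  7 = 2*3 + 1, so a_2 = 2.
  3 = 3*1 + 0, so a_3 = 3.
The remainder reaches 0 after 4 divisions, so the expansion has 4 partial quotients, read off in order.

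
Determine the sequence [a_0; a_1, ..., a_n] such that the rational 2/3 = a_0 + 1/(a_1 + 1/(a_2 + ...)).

Run the Euclidean algorithm on 2 and 3; the successive quotients are the partial quotients a_0, a_1, ... (each step inverts the fractional part left over by the previous one):
  2 = 0*3 + 2, so a_0 = 0.
  3 = 1*2 + 1, so a_1 = 1.
  2 = 2*1 + 0, so a_2 = 2.
The remainder reaches 0 after 3 divisions, so the expansion has 3 partial quotients, read off in order.

[0; 1, 2]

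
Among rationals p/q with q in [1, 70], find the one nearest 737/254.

Expand x = 737/254 as a continued fraction with the Euclidean algorithm:
  737 = 2*254 + 229, so a_0 = 2.
  254 = 1*229 + 25, so a_1 = 1.
  229 = 9*25 + 4, so a_2 = 9.
  25 = 6*4 + 1, so a_3 = 6.
  4 = 4*1 + 0, so a_4 = 4.
so x = [2; 1, 9, 6, 4].
Convergents (p_i = a_i*p_{i-1} + p_{i-2}, q_i = a_i*q_{i-1} + q_{i-2} with p_{-2}=0, p_{-1}=1, q_{-2}=1, q_{-1}=0), until the denominator exceeds 70:
  i=0: a_0=2, p_0 = 2*1 + 0 = 2, q_0 = 2*0 + 1 = 1.
  i=1: a_1=1, p_1 = 1*2 + 1 = 3, q_1 = 1*1 + 0 = 1.
  i=2: a_2=9, p_2 = 9*3 + 2 = 29, q_2 = 9*1 + 1 = 10.
  i=3: a_3=6, p_3 = 6*29 + 3 = 177, q_3 = 6*10 + 1 = 61.
  i=4: a_4=4, p_4 = 4*177 + 29 = 737, q_4 = 4*61 + 10 = 254.
q_4 = 254 > 70, so the last convergent with denominator <= 70 is p_3/q_3 = 177/61.
The closest fraction with denominator <= 70 is either p_3/q_3 or the intermediate fraction (k*p_3 + p_2)/(k*q_3 + q_2) with the largest k >= 1 whose denominator stays <= 70; these approach x as k grows, and every other convergent or intermediate fraction in range is farther away.
Largest k: floor((70 - q_2)/q_3) = floor((70 - 10)/61) = 0.
Since k = 0, no intermediate fraction beyond p_3/q_3 has denominator <= 70, so the convergent 177/61 is the closest (its error is |737*61 - 177*254|/(254*61) = 1/15494).

177/61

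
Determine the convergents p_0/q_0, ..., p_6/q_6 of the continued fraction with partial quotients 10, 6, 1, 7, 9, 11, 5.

Using the convergent recurrence p_i = a_i*p_{i-1} + p_{i-2}, q_i = a_i*q_{i-1} + q_{i-2} with p_{-2}=0, p_{-1}=1, q_{-2}=1, q_{-1}=0:
  i=0: a_0=10, p_0 = 10*1 + 0 = 10, q_0 = 10*0 + 1 = 1.
  i=1: a_1=6, p_1 = 6*10 + 1 = 61, q_1 = 6*1 + 0 = 6.
  i=2: a_2=1, p_2 = 1*61 + 10 = 71, q_2 = 1*6 + 1 = 7.
  i=3: a_3=7, p_3 = 7*71 + 61 = 558, q_3 = 7*7 + 6 = 55.
  i=4: a_4=9, p_4 = 9*558 + 71 = 5093, q_4 = 9*55 + 7 = 502.
  i=5: a_5=11, p_5 = 11*5093 + 558 = 56581, q_5 = 11*502 + 55 = 5577.
  i=6: a_6=5, p_6 = 5*56581 + 5093 = 287998, q_6 = 5*5577 + 502 = 28387.

10/1, 61/6, 71/7, 558/55, 5093/502, 56581/5577, 287998/28387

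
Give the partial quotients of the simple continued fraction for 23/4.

Run the Euclidean algorithm on 23 and 4; the successive quotients are the partial quotients a_0, a_1, ... (each step inverts the fractional part left over by the previous one):
  23 = 5*4 + 3, so a_0 = 5.
  4 = 1*3 + 1, so a_1 = 1.
  3 = 3*1 + 0, so a_2 = 3.
The remainder reaches 0 after 3 divisions, so the expansion has 3 partial quotients, read off in order.

[5; 1, 3]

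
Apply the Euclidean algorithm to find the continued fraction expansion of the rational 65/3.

[21; 1, 2]

Run the Euclidean algorithm on 65 and 3; the successive quotients are the partial quotients a_0, a_1, ... (each step inverts the fractional part left over by the previous one):
  65 = 21*3 + 2, so a_0 = 21.
  3 = 1*2 + 1, so a_1 = 1.
  2 = 2*1 + 0, so a_2 = 2.
The remainder reaches 0 after 3 divisions, so the expansion has 3 partial quotients, read off in order.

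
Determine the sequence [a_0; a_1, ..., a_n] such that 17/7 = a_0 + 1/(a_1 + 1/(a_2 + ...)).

Run the Euclidean algorithm on 17 and 7; the successive quotients are the partial quotients a_0, a_1, ... (each step inverts the fractional part left over by the previous one):
  17 = 2*7 + 3, so a_0 = 2.
  7 = 2*3 + 1, so a_1 = 2.
  3 = 3*1 + 0, so a_2 = 3.
The remainder reaches 0 after 3 divisions, so the expansion has 3 partial quotients, read off in order.

[2; 2, 3]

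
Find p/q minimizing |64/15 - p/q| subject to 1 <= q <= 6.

17/4

Expand x = 64/15 as a continued fraction with the Euclidean algorithm:
  64 = 4*15 + 4, so a_0 = 4.
  15 = 3*4 + 3, so a_1 = 3.
  4 = 1*3 + 1, so a_2 = 1.
  3 = 3*1 + 0, so a_3 = 3.
so x = [4; 3, 1, 3].
Convergents (p_i = a_i*p_{i-1} + p_{i-2}, q_i = a_i*q_{i-1} + q_{i-2} with p_{-2}=0, p_{-1}=1, q_{-2}=1, q_{-1}=0), until the denominator exceeds 6:
  i=0: a_0=4, p_0 = 4*1 + 0 = 4, q_0 = 4*0 + 1 = 1.
  i=1: a_1=3, p_1 = 3*4 + 1 = 13, q_1 = 3*1 + 0 = 3.
  i=2: a_2=1, p_2 = 1*13 + 4 = 17, q_2 = 1*3 + 1 = 4.
  i=3: a_3=3, p_3 = 3*17 + 13 = 64, q_3 = 3*4 + 3 = 15.
q_3 = 15 > 6, so the last convergent with denominator <= 6 is p_2/q_2 = 17/4.
The closest fraction with denominator <= 6 is either p_2/q_2 or the intermediate fraction (k*p_2 + p_1)/(k*q_2 + q_1) with the largest k >= 1 whose denominator stays <= 6; these approach x as k grows, and every other convergent or intermediate fraction in range is farther away.
Largest k: floor((6 - q_1)/q_2) = floor((6 - 3)/4) = 0.
Since k = 0, no intermediate fraction beyond p_2/q_2 has denominator <= 6, so the convergent 17/4 is the closest (its error is |64*4 - 17*15|/(15*4) = 1/60).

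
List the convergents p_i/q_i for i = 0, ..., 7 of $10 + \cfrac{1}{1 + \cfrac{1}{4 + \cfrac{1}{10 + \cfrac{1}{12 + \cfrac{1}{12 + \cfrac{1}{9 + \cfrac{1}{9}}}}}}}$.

Using the convergent recurrence p_i = a_i*p_{i-1} + p_{i-2}, q_i = a_i*q_{i-1} + q_{i-2} with p_{-2}=0, p_{-1}=1, q_{-2}=1, q_{-1}=0:
  i=0: a_0=10, p_0 = 10*1 + 0 = 10, q_0 = 10*0 + 1 = 1.
  i=1: a_1=1, p_1 = 1*10 + 1 = 11, q_1 = 1*1 + 0 = 1.
  i=2: a_2=4, p_2 = 4*11 + 10 = 54, q_2 = 4*1 + 1 = 5.
  i=3: a_3=10, p_3 = 10*54 + 11 = 551, q_3 = 10*5 + 1 = 51.
  i=4: a_4=12, p_4 = 12*551 + 54 = 6666, q_4 = 12*51 + 5 = 617.
  i=5: a_5=12, p_5 = 12*6666 + 551 = 80543, q_5 = 12*617 + 51 = 7455.
  i=6: a_6=9, p_6 = 9*80543 + 6666 = 731553, q_6 = 9*7455 + 617 = 67712.
  i=7: a_7=9, p_7 = 9*731553 + 80543 = 6664520, q_7 = 9*67712 + 7455 = 616863.

10/1, 11/1, 54/5, 551/51, 6666/617, 80543/7455, 731553/67712, 6664520/616863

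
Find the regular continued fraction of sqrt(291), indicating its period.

Write x_i = (sqrt(291) + m_i)/d_i with (m_0, d_0) = (0, 1). a_0 = floor(sqrt(291)) = 17, since 17^2 = 289 <= 291 < 324 = 18^2.
Iterate m_{i+1} = d_i*a_i - m_i, d_{i+1} = (291 - m_{i+1}^2)/d_i, a_{i+1} = floor((a_0 + m_{i+1})/d_{i+1}):
  m_1 = 1*17 - 0 = 17, d_1 = (291 - 17^2)/1 = 2/1 = 2, a_1 = floor((17 + 17)/2) = 17.
  m_2 = 2*17 - 17 = 17, d_2 = (291 - 17^2)/2 = 2/2 = 1, a_2 = floor((17 + 17)/1) = 34.
  m_3 = 1*34 - 17 = 17, d_3 = (291 - 17^2)/1 = 2/1 = 2: (m_3, d_3) = (m_1, d_1) = (17, 2), so from here the quotients repeat a_1, a_2; the period length is 2.
Hence the expansion of sqrt(291) is a_0 = 17 followed by the repeating block 17, 34 (period 2).

[17; (17, 34)]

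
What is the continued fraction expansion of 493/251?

Run the Euclidean algorithm on 493 and 251; the successive quotients are the partial quotients a_0, a_1, ... (each step inverts the fractional part left over by the previous one):
  493 = 1*251 + 242, so a_0 = 1.
  251 = 1*242 + 9, so a_1 = 1.
  242 = 26*9 + 8, so a_2 = 26.
  9 = 1*8 + 1, so a_3 = 1.
  8 = 8*1 + 0, so a_4 = 8.
The remainder reaches 0 after 5 divisions, so the expansion has 5 partial quotients, read off in order.

[1; 1, 26, 1, 8]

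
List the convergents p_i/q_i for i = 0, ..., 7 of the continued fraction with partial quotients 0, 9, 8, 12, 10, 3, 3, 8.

Using the convergent recurrence p_i = a_i*p_{i-1} + p_{i-2}, q_i = a_i*q_{i-1} + q_{i-2} with p_{-2}=0, p_{-1}=1, q_{-2}=1, q_{-1}=0:
  i=0: a_0=0, p_0 = 0*1 + 0 = 0, q_0 = 0*0 + 1 = 1.
  i=1: a_1=9, p_1 = 9*0 + 1 = 1, q_1 = 9*1 + 0 = 9.
  i=2: a_2=8, p_2 = 8*1 + 0 = 8, q_2 = 8*9 + 1 = 73.
  i=3: a_3=12, p_3 = 12*8 + 1 = 97, q_3 = 12*73 + 9 = 885.
  i=4: a_4=10, p_4 = 10*97 + 8 = 978, q_4 = 10*885 + 73 = 8923.
  i=5: a_5=3, p_5 = 3*978 + 97 = 3031, q_5 = 3*8923 + 885 = 27654.
  i=6: a_6=3, p_6 = 3*3031 + 978 = 10071, q_6 = 3*27654 + 8923 = 91885.
  i=7: a_7=8, p_7 = 8*10071 + 3031 = 83599, q_7 = 8*91885 + 27654 = 762734.

0/1, 1/9, 8/73, 97/885, 978/8923, 3031/27654, 10071/91885, 83599/762734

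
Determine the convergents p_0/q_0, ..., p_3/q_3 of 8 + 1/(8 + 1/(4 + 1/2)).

Using the convergent recurrence p_i = a_i*p_{i-1} + p_{i-2}, q_i = a_i*q_{i-1} + q_{i-2} with p_{-2}=0, p_{-1}=1, q_{-2}=1, q_{-1}=0:
  i=0: a_0=8, p_0 = 8*1 + 0 = 8, q_0 = 8*0 + 1 = 1.
  i=1: a_1=8, p_1 = 8*8 + 1 = 65, q_1 = 8*1 + 0 = 8.
  i=2: a_2=4, p_2 = 4*65 + 8 = 268, q_2 = 4*8 + 1 = 33.
  i=3: a_3=2, p_3 = 2*268 + 65 = 601, q_3 = 2*33 + 8 = 74.

8/1, 65/8, 268/33, 601/74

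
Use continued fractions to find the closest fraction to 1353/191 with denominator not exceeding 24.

85/12

Expand x = 1353/191 as a continued fraction with the Euclidean algorithm:
  1353 = 7*191 + 16, so a_0 = 7.
  191 = 11*16 + 15, so a_1 = 11.
  16 = 1*15 + 1, so a_2 = 1.
  15 = 15*1 + 0, so a_3 = 15.
so x = [7; 11, 1, 15].
Convergents (p_i = a_i*p_{i-1} + p_{i-2}, q_i = a_i*q_{i-1} + q_{i-2} with p_{-2}=0, p_{-1}=1, q_{-2}=1, q_{-1}=0), until the denominator exceeds 24:
  i=0: a_0=7, p_0 = 7*1 + 0 = 7, q_0 = 7*0 + 1 = 1.
  i=1: a_1=11, p_1 = 11*7 + 1 = 78, q_1 = 11*1 + 0 = 11.
  i=2: a_2=1, p_2 = 1*78 + 7 = 85, q_2 = 1*11 + 1 = 12.
  i=3: a_3=15, p_3 = 15*85 + 78 = 1353, q_3 = 15*12 + 11 = 191.
q_3 = 191 > 24, so the last convergent with denominator <= 24 is p_2/q_2 = 85/12.
The closest fraction with denominator <= 24 is either p_2/q_2 or the intermediate fraction (k*p_2 + p_1)/(k*q_2 + q_1) with the largest k >= 1 whose denominator stays <= 24; these approach x as k grows, and every other convergent or intermediate fraction in range is farther away.
Largest k: floor((24 - q_1)/q_2) = floor((24 - 11)/12) = 1.
That gives (1*85 + 78)/(1*12 + 11) = 163/23.
Compare the errors: |x - 85/12| = |1353*12 - 85*191|/(191*12) = 1/2292, and |x - 163/23| = |1353*23 - 163*191|/(191*23) = 14/4393.
Cross-multiplying, 1*4393 = 4393 < 32088 = 14*2292, so 1/2292 is smaller: the convergent 85/12 is closer to x than 163/23.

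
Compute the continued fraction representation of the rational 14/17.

Run the Euclidean algorithm on 14 and 17; the successive quotients are the partial quotients a_0, a_1, ... (each step inverts the fractional part left over by the previous one):
  14 = 0*17 + 14, so a_0 = 0.
  17 = 1*14 + 3, so a_1 = 1.
  14 = 4*3 + 2, so a_2 = 4.
  3 = 1*2 + 1, so a_3 = 1.
  2 = 2*1 + 0, so a_4 = 2.
The remainder reaches 0 after 5 divisions, so the expansion has 5 partial quotients, read off in order.

[0; 1, 4, 1, 2]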